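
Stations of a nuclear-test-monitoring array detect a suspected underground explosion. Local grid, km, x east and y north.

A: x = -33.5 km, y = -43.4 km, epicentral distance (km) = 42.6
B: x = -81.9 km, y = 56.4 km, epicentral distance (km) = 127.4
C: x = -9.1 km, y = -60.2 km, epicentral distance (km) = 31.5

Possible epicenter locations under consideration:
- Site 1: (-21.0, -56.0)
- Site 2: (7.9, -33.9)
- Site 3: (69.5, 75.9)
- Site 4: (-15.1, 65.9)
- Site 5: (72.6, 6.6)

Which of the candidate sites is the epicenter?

For each candidate, compare |candidate − station| to the reported distance:
Site 1: residuals A 24.9, B 0.4, C 18.9 → max 24.9 km
Site 2: residuals A 0.1, B 0.0, C 0.2 → max 0.2 km
Site 3: residuals A 115.0, B 25.3, C 125.7 → max 125.7 km
Site 4: residuals A 68.2, B 59.9, C 94.7 → max 94.7 km
Site 5: residuals A 74.7, B 34.9, C 74.0 → max 74.7 km
Only Site 2 has all residuals ≈ 0.

Site 2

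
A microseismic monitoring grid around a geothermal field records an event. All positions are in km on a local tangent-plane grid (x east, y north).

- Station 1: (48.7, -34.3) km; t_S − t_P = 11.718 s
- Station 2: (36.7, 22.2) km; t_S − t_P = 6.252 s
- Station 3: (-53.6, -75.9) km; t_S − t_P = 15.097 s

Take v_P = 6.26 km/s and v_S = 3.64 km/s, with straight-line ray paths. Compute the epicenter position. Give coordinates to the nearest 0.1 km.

Distance from S−P lag: d = Δt · v_P v_S / (v_P − v_S) = Δt · (6.26·3.64)/(6.26−3.64) ≈ 8.6971·Δt.
So d_Station 1 = 101.91, d_Station 2 = 54.37, d_Station 3 = 131.30 km.
Circle about each station: (x − 48.7)² + (y + 34.3)² = 101.91²; (x − 36.7)² + (y − 22.2)² = 54.37²; (x + 53.6)² + (y + 75.9)² = 131.30².
Subtracting pairs of circle equations eliminates x²+y² and gives linear equations (the radical axes):
-24.0 x + 113.0 y = 5721.10
-204.6 x − 83.2 y = -1768.45
Solving the 2×2 system: x ≈ -11.0, y ≈ 48.3 km.
Check against Station 1 (with the unrounded x, y): √((x − 48.7)²+(y + 34.3)²) = 101.91 ≈ 101.91 km. ✓

-11.0 km east, 48.3 km north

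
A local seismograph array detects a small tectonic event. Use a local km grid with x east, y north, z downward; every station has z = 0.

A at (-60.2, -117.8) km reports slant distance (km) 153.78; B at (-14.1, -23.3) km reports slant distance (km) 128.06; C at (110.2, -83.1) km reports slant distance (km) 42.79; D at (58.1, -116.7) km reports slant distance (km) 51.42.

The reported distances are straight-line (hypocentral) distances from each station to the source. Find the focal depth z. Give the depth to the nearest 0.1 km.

Each station gives a sphere (x−x_i)² + (y−y_i)² + z² = d_i² (stations at z=0).
Subtracting the A sphere from B and C: z² cancels, leaving linear equations in x and y:
92.2 x + 189.0 y = -9510.26
340.8 x + 69.4 y = 23366.07
Solving: x ≈ 87.502, y ≈ -93.005 km (keep extra digits for the depth step; rounded: 87.5, -93.0).
Then from the A sphere: z² = 153.78² − (x + 60.2)² − (y + 117.8)² with x = 87.502, y = -93.005, so z ≈ 34.894 ≈ 34.9 km.
Check against D (with the unrounded solution): distance 51.42 ≈ 51.42 km. ✓

34.9 km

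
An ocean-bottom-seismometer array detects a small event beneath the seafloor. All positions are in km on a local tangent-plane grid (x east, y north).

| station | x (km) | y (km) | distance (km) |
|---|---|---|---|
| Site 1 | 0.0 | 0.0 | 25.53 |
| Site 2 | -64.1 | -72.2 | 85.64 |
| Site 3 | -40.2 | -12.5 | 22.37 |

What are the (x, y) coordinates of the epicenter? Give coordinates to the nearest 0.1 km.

Circle about each station: x² + y² = 25.53²; (x + 64.1)² + (y + 72.2)² = 85.64²; (x + 40.2)² + (y + 12.5)² = 22.37².
Subtracting the Site 1 equation from the Site 2 and Site 3 equations removes the quadratic terms:
-128.2 x − 144.4 y = 2639.22
-80.4 x − 25.0 y = 1923.65
Solving the 2×2 system: x ≈ -25.2, y ≈ 4.1 km.

-25.2 km east, 4.1 km north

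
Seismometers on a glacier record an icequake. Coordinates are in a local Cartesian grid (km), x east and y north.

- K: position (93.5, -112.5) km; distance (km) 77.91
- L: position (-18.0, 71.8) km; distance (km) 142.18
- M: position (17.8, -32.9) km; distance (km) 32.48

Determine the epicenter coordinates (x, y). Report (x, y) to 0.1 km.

36.3 km east, -59.6 km north

Circle about each station: (x − 93.5)² + (y + 112.5)² = 77.91²; (x + 18.0)² + (y − 71.8)² = 142.18²; (x − 17.8)² + (y + 32.9)² = 32.48².
Subtracting the K equation from the L and M equations removes the quadratic terms:
-223.0 x + 368.6 y = -30064.44
-151.4 x + 159.2 y = -14984.23
Solving the 2×2 system: x ≈ 36.3, y ≈ -59.6 km.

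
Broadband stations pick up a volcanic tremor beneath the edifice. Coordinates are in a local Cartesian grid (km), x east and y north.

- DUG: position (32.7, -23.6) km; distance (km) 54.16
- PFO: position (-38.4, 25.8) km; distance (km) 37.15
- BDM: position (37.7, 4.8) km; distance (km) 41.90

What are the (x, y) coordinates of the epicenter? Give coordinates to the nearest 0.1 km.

Circle about each station: (x − 32.7)² + (y + 23.6)² = 54.16²; (x + 38.4)² + (y − 25.8)² = 37.15²; (x − 37.7)² + (y − 4.8)² = 41.90².
Subtracting pairs of circle equations eliminates x²+y² and gives linear equations (the radical axes):
-142.2 x + 98.8 y = 2067.13
10.0 x + 56.8 y = 995.78
Solving the 2×2 system: x ≈ -2.1, y ≈ 17.9 km.

-2.1 km east, 17.9 km north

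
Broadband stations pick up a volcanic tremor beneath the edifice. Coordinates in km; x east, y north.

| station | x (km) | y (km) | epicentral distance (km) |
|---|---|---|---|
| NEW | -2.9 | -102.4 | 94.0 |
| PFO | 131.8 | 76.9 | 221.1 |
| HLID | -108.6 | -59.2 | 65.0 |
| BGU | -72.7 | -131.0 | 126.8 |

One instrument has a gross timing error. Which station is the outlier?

NEW

Solve using three stations at a time. Using PFO, HLID, BGU (subtract circle equations pairwise → linear system) gives (x, y) ≈ (-73.9, -4.2).
Distances from that point to each station vs reported:
  NEW: calculated 121.2 vs reported 94.0 → residual 27.2 km
  PFO: calculated 221.1 vs reported 221.1 → residual 0.0 km
  HLID: calculated 65.0 vs reported 65.0 → residual 0.0 km
  BGU: calculated 126.8 vs reported 126.8 → residual 0.0 km
PFO, HLID, BGU are mutually consistent (residuals ≈ 0); NEW is off by 27.2 km.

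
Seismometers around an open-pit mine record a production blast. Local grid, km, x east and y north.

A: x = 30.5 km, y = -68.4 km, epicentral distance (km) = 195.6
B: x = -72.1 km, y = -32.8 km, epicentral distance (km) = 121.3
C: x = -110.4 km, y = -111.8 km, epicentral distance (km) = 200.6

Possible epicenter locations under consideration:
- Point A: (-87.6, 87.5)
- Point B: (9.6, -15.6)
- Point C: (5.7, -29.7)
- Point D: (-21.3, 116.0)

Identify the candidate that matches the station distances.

Point A

For each candidate, compare |candidate − station| to the reported distance:
Point A: residuals A 0.0, B 0.0, C 0.0 → max 0.0 km
Point B: residuals A 138.8, B 37.8, C 46.8 → max 138.8 km
Point C: residuals A 149.6, B 43.4, C 58.4 → max 149.6 km
Point D: residuals A 4.1, B 35.9, C 44.0 → max 44.0 km
Only Point A has all residuals ≈ 0.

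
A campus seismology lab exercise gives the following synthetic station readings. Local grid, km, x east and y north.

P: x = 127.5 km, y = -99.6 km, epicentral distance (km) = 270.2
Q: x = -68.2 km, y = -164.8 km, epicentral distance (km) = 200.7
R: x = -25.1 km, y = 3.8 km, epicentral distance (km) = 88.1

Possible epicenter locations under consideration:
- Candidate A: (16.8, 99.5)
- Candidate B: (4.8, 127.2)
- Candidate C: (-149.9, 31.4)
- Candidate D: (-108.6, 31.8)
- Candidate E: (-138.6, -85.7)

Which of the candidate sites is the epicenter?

For each candidate, compare |candidate − station| to the reported distance:
Candidate A: residuals P 42.4, Q 76.9, R 16.4 → max 76.9 km
Candidate B: residuals P 12.3, Q 100.3, R 38.9 → max 100.3 km
Candidate C: residuals P 36.6, Q 11.8, R 39.7 → max 39.7 km
Candidate D: residuals P 0.0, Q 0.0, R 0.0 → max 0.0 km
Candidate E: residuals P 3.7, Q 94.8, R 56.4 → max 94.8 km
Only Candidate D has all residuals ≈ 0.

Candidate D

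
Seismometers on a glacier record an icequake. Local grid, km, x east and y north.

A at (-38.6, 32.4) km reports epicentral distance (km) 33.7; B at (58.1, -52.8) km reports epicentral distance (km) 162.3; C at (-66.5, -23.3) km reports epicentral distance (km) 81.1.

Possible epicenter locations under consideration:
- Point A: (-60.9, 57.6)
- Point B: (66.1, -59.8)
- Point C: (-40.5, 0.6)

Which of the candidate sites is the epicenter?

For each candidate, compare |candidate − station| to the reported distance:
Point A: residuals A 0.0, B 0.0, C 0.0 → max 0.0 km
Point B: residuals A 105.8, B 151.7, C 56.4 → max 151.7 km
Point C: residuals A 1.8, B 50.2, C 45.8 → max 50.2 km
Only Point A has all residuals ≈ 0.

Point A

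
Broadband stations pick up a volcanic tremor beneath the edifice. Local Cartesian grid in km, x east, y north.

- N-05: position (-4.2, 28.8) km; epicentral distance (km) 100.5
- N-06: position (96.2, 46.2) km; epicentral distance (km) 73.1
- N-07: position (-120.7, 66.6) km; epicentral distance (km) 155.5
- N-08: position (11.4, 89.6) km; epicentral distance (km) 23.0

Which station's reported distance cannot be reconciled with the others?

N-05

Solve using three stations at a time. Using N-06, N-07, N-08 (subtract circle equations pairwise → linear system) gives (x, y) ≈ (33.8, 84.3).
Distances from that point to each station vs reported:
  N-05: calculated 67.2 vs reported 100.5 → residual 33.3 km
  N-06: calculated 73.1 vs reported 73.1 → residual 0.0 km
  N-07: calculated 155.5 vs reported 155.5 → residual 0.0 km
  N-08: calculated 23.0 vs reported 23.0 → residual 0.0 km
N-06, N-07, N-08 are mutually consistent (residuals ≈ 0); N-05 is off by 33.3 km.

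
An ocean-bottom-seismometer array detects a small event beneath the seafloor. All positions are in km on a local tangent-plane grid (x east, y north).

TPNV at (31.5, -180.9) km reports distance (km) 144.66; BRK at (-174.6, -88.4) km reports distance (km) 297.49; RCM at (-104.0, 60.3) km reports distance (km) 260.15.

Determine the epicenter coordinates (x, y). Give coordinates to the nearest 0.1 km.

Circle about each station: (x − 31.5)² + (y + 180.9)² = 144.66²; (x + 174.6)² + (y + 88.4)² = 297.49²; (x + 104.0)² + (y − 60.3)² = 260.15².
Subtracting pairs of circle equations eliminates x²+y² and gives linear equations (the radical axes):
-412.2 x + 185.0 y = -62991.12
-271.0 x + 482.4 y = -66016.48
Solving the 2×2 system: x ≈ 122.2, y ≈ -68.2 km.
Check against TPNV (with the unrounded x, y): √((x − 31.5)²+(y + 180.9)²) = 144.67 ≈ 144.66 km. ✓

(122.2, -68.2)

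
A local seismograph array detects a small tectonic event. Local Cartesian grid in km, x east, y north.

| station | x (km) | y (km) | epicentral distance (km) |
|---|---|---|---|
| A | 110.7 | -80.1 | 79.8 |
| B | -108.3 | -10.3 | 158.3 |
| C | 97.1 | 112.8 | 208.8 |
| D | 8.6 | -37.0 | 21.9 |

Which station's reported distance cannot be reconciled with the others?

D

Solve using three stations at a time. Using A, B, C (subtract circle equations pairwise → linear system) gives (x, y) ≈ (31.1, -85.3).
Distances from that point to each station vs reported:
  A: calculated 79.8 vs reported 79.8 → residual 0.0 km
  B: calculated 158.3 vs reported 158.3 → residual 0.0 km
  C: calculated 208.8 vs reported 208.8 → residual 0.0 km
  D: calculated 53.3 vs reported 21.9 → residual 31.4 km
A, B, C are mutually consistent (residuals ≈ 0); D is off by 31.4 km.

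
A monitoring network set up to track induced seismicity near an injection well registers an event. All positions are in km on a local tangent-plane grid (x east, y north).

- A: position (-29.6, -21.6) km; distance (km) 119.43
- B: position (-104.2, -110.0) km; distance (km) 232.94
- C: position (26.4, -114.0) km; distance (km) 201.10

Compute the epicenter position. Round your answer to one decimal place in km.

x ≈ 20.1 km, y ≈ 87.0 km

Circle about each station: (x + 29.6)² + (y + 21.6)² = 119.43²; (x + 104.2)² + (y + 110.0)² = 232.94²; (x − 26.4)² + (y + 114.0)² = 201.10².
Subtracting the A equation from the B and C equations removes the quadratic terms:
-149.2 x − 176.8 y = -18382.60
112.0 x − 184.8 y = -13827.45
Solving the 2×2 system: x ≈ 20.1, y ≈ 87.0 km.
Check against A (with the unrounded x, y): √((x + 29.6)²+(y + 21.6)²) = 119.44 ≈ 119.43 km. ✓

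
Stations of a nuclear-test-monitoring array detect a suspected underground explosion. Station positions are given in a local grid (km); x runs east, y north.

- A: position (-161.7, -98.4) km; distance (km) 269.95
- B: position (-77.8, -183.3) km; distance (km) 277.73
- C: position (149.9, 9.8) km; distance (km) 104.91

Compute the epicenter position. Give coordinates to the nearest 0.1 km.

Circle about each station: (x + 161.7)² + (y + 98.4)² = 269.95²; (x + 77.8)² + (y + 183.3)² = 277.73²; (x − 149.9)² + (y − 9.8)² = 104.91².
Subtracting the A equation from the B and C equations removes the quadratic terms:
167.8 x − 169.8 y = -438.67
623.2 x + 216.4 y = 48603.49
Solving the 2×2 system: x ≈ 57.4, y ≈ 59.3 km.

x ≈ 57.4 km, y ≈ 59.3 km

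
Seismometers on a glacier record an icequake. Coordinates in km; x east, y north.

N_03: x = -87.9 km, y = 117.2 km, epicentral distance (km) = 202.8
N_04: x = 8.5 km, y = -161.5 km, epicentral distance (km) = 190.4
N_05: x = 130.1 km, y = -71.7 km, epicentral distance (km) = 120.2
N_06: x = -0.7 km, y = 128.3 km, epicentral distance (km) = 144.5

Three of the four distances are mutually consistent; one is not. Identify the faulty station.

Solve using three stations at a time. Using N_03, N_04, N_06 (subtract circle equations pairwise → linear system) gives (x, y) ≈ (85.8, 12.5).
Distances from that point to each station vs reported:
  N_03: calculated 202.8 vs reported 202.8 → residual 0.0 km
  N_04: calculated 190.4 vs reported 190.4 → residual 0.0 km
  N_05: calculated 95.1 vs reported 120.2 → residual 25.1 km
  N_06: calculated 144.5 vs reported 144.5 → residual 0.0 km
N_03, N_04, N_06 are mutually consistent (residuals ≈ 0); N_05 is off by 25.1 km.

N_05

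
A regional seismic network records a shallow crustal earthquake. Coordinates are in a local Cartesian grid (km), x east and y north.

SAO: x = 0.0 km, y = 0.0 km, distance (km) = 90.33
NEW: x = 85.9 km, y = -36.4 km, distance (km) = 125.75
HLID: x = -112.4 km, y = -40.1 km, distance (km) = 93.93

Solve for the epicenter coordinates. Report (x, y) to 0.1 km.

-30.0 km east, -85.2 km north

Circle about each station: x² + y² = 90.33²; (x − 85.9)² + (y + 36.4)² = 125.75²; (x + 112.4)² + (y + 40.1)² = 93.93².
Subtracting pairs of circle equations eliminates x²+y² and gives linear equations (the radical axes):
171.8 x − 72.8 y = 1050.22
-224.8 x − 80.2 y = 13578.43
Solving the 2×2 system: x ≈ -30.0, y ≈ -85.2 km.
Check against SAO (with the unrounded x, y): √(x²+y²) = 90.35 ≈ 90.33 km. ✓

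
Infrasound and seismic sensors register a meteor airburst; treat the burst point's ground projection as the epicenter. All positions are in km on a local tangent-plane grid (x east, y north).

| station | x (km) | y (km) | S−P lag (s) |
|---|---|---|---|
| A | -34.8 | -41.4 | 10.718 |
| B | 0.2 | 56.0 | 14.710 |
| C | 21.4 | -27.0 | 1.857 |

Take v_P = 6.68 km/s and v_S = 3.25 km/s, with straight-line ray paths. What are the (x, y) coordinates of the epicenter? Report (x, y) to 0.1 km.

Distance from S−P lag: d = Δt · v_P v_S / (v_P − v_S) = Δt · (6.68·3.25)/(6.68−3.25) ≈ 6.3294·Δt.
So d_A = 67.84, d_B = 93.11, d_C = 11.75 km.
Circle about each station: (x + 34.8)² + (y + 41.4)² = 67.84²; (x − 0.2)² + (y − 56.0)² = 93.11²; (x − 21.4)² + (y + 27.0)² = 11.75².
Subtracting pairs of circle equations eliminates x²+y² and gives linear equations (the radical axes):
70.0 x + 194.8 y = -3856.17
112.4 x + 28.8 y = 2726.16
Solving the 2×2 system: x ≈ 32.3, y ≈ -31.4 km.
Check against A (with the unrounded x, y): √((x + 34.8)²+(y + 41.4)²) = 67.84 ≈ 67.84 km. ✓

32.3 km east, -31.4 km north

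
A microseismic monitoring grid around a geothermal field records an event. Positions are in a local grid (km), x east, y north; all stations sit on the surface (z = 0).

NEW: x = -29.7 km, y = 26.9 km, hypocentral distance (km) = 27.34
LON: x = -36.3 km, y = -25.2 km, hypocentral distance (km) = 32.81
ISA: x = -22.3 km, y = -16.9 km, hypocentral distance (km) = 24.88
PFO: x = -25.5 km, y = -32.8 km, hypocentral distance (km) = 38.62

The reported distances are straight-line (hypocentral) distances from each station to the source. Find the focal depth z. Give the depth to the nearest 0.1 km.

Each station gives a sphere (x−x_i)² + (y−y_i)² + z² = d_i² (stations at z=0).
Subtracting the NEW sphere from LON and ISA: z² cancels, leaving linear equations in x and y:
-13.2 x − 104.2 y = 18.01
14.8 x − 87.6 y = -694.34
Solving: x ≈ -27.396, y ≈ 3.298 km (keep extra digits for the depth step; rounded: -27.4, 3.3).
Then from the NEW sphere: z² = 27.34² − (x + 29.7)² − (y − 26.9)² with x = -27.396, y = 3.298, so z ≈ 13.606 ≈ 13.6 km.
Check against PFO (with the unrounded solution): distance 38.62 ≈ 38.62 km. ✓

depth ≈ 13.6 km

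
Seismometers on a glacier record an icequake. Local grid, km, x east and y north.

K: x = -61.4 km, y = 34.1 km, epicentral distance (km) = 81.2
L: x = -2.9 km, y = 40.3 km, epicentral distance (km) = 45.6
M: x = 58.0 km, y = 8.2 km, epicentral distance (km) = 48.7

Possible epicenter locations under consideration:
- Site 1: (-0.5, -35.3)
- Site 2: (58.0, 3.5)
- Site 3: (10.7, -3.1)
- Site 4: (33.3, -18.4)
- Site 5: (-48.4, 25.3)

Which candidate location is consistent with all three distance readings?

For each candidate, compare |candidate − station| to the reported distance:
Site 1: residuals K 11.1, L 30.0, M 24.2 → max 30.0 km
Site 2: residuals K 42.1, L 25.6, M 44.0 → max 44.0 km
Site 3: residuals K 0.1, L 0.1, M 0.1 → max 0.1 km
Site 4: residuals K 27.1, L 23.4, M 12.4 → max 27.1 km
Site 5: residuals K 65.5, L 2.3, M 59.1 → max 65.5 km
Only Site 3 has all residuals ≈ 0.

Site 3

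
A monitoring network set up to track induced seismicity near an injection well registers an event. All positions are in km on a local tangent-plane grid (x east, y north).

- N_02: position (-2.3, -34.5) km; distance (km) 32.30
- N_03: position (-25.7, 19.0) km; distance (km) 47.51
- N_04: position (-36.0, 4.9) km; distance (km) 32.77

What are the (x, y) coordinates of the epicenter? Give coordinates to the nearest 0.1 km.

Circle about each station: (x + 2.3)² + (y + 34.5)² = 32.30²; (x + 25.7)² + (y − 19.0)² = 47.51²; (x + 36.0)² + (y − 4.9)² = 32.77².
Subtracting pairs of circle equations eliminates x²+y² and gives linear equations (the radical axes):
-46.8 x + 107.0 y = -1387.96
-67.4 x + 78.8 y = 93.89
Solving the 2×2 system: x ≈ -33.9, y ≈ -27.8 km.

-33.9 km east, -27.8 km north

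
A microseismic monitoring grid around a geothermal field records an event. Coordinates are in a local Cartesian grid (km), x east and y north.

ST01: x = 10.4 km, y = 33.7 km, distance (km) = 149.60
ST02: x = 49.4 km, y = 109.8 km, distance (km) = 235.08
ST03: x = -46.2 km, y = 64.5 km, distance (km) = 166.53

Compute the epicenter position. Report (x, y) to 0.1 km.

(-52.8, -101.9)

Circle about each station: (x − 10.4)² + (y − 33.7)² = 149.60²; (x − 49.4)² + (y − 109.8)² = 235.08²; (x + 46.2)² + (y − 64.5)² = 166.53².
Subtracting the ST01 equation from the ST02 and ST03 equations removes the quadratic terms:
78.0 x + 152.2 y = -19629.90
-113.2 x + 61.6 y = -301.24
Solving the 2×2 system: x ≈ -52.8, y ≈ -101.9 km.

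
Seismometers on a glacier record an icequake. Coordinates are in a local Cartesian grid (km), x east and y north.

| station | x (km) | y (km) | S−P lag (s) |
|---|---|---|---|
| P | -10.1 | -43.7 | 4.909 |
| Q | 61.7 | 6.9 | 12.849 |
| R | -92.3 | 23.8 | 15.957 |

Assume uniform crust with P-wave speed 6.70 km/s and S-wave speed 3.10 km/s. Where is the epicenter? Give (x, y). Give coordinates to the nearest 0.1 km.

Distance from S−P lag: d = Δt · v_P v_S / (v_P − v_S) = Δt · (6.70·3.10)/(6.70−3.10) ≈ 5.7694·Δt.
So d_P = 28.32, d_Q = 74.13, d_R = 92.06 km.
Circle about each station: (x + 10.1)² + (y + 43.7)² = 28.32²; (x − 61.7)² + (y − 6.9)² = 74.13²; (x + 92.3)² + (y − 23.8)² = 92.06².
Subtracting the P equation from the Q and R equations removes the quadratic terms:
143.6 x + 101.2 y = -2850.43
-164.4 x + 135.0 y = -598.99
Solving the 2×2 system: x ≈ -9.0, y ≈ -15.4 km.

x ≈ -9.0 km, y ≈ -15.4 km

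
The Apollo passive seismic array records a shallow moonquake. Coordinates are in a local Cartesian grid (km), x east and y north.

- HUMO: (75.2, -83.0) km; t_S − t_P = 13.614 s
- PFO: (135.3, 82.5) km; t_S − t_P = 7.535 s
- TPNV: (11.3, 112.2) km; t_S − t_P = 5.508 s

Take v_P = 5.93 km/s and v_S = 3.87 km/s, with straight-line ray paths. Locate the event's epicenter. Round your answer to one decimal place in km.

Distance from S−P lag: d = Δt · v_P v_S / (v_P − v_S) = Δt · (5.93·3.87)/(5.93−3.87) ≈ 11.1403·Δt.
So d_HUMO = 151.66, d_PFO = 83.94, d_TPNV = 61.36 km.
Circle about each station: (x − 75.2)² + (y + 83.0)² = 151.66²; (x − 135.3)² + (y − 82.5)² = 83.94²; (x − 11.3)² + (y − 112.2)² = 61.36².
Subtracting pairs of circle equations eliminates x²+y² and gives linear equations (the radical axes):
120.2 x + 331.0 y = 28523.13
-127.8 x + 390.4 y = 19408.20
Solving the 2×2 system: x ≈ 52.8, y ≈ 67.0 km.

52.8 km east, 67.0 km north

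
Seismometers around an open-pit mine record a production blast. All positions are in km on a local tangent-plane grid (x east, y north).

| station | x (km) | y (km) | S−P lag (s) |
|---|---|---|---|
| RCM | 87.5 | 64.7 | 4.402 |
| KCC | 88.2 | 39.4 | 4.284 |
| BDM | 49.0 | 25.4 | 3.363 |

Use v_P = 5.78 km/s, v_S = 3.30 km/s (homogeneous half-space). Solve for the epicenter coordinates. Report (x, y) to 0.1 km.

Distance from S−P lag: d = Δt · v_P v_S / (v_P − v_S) = Δt · (5.78·3.30)/(5.78−3.30) ≈ 7.6911·Δt.
So d_RCM = 33.86, d_KCC = 32.95, d_BDM = 25.87 km.
Circle about each station: (x − 87.5)² + (y − 64.7)² = 33.86²; (x − 88.2)² + (y − 39.4)² = 32.95²; (x − 49.0)² + (y − 25.4)² = 25.87².
Subtracting the RCM equation from the KCC and BDM equations removes the quadratic terms:
1.4 x − 50.6 y = -2449.94
-77.0 x − 78.6 y = -8318.94
Solving the 2×2 system: x ≈ 57.0, y ≈ 50.0 km.

57.0 km east, 50.0 km north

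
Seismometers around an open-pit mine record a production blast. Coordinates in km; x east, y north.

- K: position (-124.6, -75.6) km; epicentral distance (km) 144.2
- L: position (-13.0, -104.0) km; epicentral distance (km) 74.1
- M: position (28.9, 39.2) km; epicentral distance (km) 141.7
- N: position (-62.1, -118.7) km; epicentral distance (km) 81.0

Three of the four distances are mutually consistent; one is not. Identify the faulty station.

Solve using three stations at a time. Using K, M, N (subtract circle equations pairwise → linear system) gives (x, y) ≈ (17.2, -102.0).
Distances from that point to each station vs reported:
  K: calculated 144.2 vs reported 144.2 → residual 0.0 km
  L: calculated 30.2 vs reported 74.1 → residual 43.9 km
  M: calculated 141.7 vs reported 141.7 → residual 0.0 km
  N: calculated 81.0 vs reported 81.0 → residual 0.0 km
K, M, N are mutually consistent (residuals ≈ 0); L is off by 43.9 km.

L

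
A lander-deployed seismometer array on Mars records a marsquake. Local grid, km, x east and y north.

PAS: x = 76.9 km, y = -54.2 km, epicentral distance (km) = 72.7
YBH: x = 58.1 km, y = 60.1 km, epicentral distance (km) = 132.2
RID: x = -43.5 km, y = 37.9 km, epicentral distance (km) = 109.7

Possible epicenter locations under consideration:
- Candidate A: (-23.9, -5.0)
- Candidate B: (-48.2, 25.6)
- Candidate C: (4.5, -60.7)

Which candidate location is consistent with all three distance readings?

For each candidate, compare |candidate − station| to the reported distance:
Candidate A: residuals PAS 39.5, YBH 27.5, RID 62.5 → max 62.5 km
Candidate B: residuals PAS 75.7, YBH 20.4, RID 96.5 → max 96.5 km
Candidate C: residuals PAS 0.0, YBH 0.0, RID 0.0 → max 0.0 km
Only Candidate C has all residuals ≈ 0.

Candidate C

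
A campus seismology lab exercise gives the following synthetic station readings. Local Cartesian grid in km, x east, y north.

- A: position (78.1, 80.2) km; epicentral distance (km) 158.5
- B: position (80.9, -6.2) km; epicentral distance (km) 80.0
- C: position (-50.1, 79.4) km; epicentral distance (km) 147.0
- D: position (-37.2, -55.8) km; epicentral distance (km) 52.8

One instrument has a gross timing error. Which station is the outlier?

A

Solve using three stations at a time. Using B, C, D (subtract circle equations pairwise → linear system) gives (x, y) ≈ (15.4, -52.2).
Distances from that point to each station vs reported:
  A: calculated 146.4 vs reported 158.5 → residual 12.1 km
  B: calculated 80.0 vs reported 80.0 → residual 0.0 km
  C: calculated 147.0 vs reported 147.0 → residual 0.0 km
  D: calculated 52.8 vs reported 52.8 → residual 0.0 km
B, C, D are mutually consistent (residuals ≈ 0); A is off by 12.1 km.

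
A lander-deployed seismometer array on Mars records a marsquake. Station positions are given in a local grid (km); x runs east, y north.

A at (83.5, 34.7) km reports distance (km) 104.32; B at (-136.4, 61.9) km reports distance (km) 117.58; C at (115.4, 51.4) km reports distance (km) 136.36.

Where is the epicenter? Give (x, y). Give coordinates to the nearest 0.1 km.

(-20.6, 41.5)

Circle about each station: (x − 83.5)² + (y − 34.7)² = 104.32²; (x + 136.4)² + (y − 61.9)² = 117.58²; (x − 115.4)² + (y − 51.4)² = 136.36².
Subtracting the A equation from the B and C equations removes the quadratic terms:
-439.8 x + 54.4 y = 11317.84
63.8 x + 33.4 y = 71.39
Solving the 2×2 system: x ≈ -20.6, y ≈ 41.5 km.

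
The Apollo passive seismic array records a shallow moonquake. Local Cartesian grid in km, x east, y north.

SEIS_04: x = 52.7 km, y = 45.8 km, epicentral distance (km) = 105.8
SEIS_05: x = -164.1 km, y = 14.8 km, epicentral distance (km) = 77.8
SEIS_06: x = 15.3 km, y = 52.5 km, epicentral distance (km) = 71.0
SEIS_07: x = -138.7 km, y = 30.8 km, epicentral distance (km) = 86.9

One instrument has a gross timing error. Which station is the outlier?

Solve using three stations at a time. Using SEIS_04, SEIS_06, SEIS_07 (subtract circle equations pairwise → linear system) gives (x, y) ≈ (-51.8, 29.3).
Distances from that point to each station vs reported:
  SEIS_04: calculated 105.8 vs reported 105.8 → residual 0.0 km
  SEIS_05: calculated 113.2 vs reported 77.8 → residual 35.4 km
  SEIS_06: calculated 71.0 vs reported 71.0 → residual 0.0 km
  SEIS_07: calculated 86.9 vs reported 86.9 → residual 0.0 km
SEIS_04, SEIS_06, SEIS_07 are mutually consistent (residuals ≈ 0); SEIS_05 is off by 35.4 km.

SEIS_05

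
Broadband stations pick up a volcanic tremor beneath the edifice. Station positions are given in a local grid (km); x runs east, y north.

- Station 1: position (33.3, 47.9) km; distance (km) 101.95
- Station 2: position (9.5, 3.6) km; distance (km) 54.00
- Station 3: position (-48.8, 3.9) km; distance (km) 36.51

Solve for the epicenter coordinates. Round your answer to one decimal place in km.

x ≈ -33.4 km, y ≈ -29.2 km

Circle about each station: (x − 33.3)² + (y − 47.9)² = 101.95²; (x − 9.5)² + (y − 3.6)² = 54.00²; (x + 48.8)² + (y − 3.9)² = 36.51².
Subtracting pairs of circle equations eliminates x²+y² and gives linear equations (the radical axes):
-47.6 x − 88.6 y = 4177.71
-164.2 x − 88.0 y = 8054.17
Solving the 2×2 system: x ≈ -33.4, y ≈ -29.2 km.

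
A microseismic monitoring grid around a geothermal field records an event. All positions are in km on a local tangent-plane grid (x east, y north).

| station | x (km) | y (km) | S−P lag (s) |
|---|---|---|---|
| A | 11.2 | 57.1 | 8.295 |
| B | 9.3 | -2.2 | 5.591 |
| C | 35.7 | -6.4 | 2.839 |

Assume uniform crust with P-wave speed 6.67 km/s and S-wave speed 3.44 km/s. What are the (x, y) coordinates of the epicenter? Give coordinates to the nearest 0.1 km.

x ≈ 47.0 km, y ≈ 10.3 km

Distance from S−P lag: d = Δt · v_P v_S / (v_P − v_S) = Δt · (6.67·3.44)/(6.67−3.44) ≈ 7.1037·Δt.
So d_A = 58.92, d_B = 39.72, d_C = 20.17 km.
Circle about each station: (x − 11.2)² + (y − 57.1)² = 58.92²; (x − 9.3)² + (y + 2.2)² = 39.72²; (x − 35.7)² + (y + 6.4)² = 20.17².
Subtracting the A equation from the B and C equations removes the quadratic terms:
-3.8 x − 118.6 y = -1400.63
49.0 x − 127.0 y = 994.34
Solving the 2×2 system: x ≈ 47.0, y ≈ 10.3 km.
Check against A (with the unrounded x, y): √((x − 11.2)²+(y − 57.1)²) = 58.92 ≈ 58.92 km. ✓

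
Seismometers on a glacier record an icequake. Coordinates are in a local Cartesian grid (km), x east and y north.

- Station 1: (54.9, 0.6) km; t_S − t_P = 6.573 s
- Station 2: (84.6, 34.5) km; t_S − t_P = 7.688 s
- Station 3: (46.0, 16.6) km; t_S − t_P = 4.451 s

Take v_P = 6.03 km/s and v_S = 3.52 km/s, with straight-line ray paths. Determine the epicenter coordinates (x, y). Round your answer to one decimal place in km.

Distance from S−P lag: d = Δt · v_P v_S / (v_P − v_S) = Δt · (6.03·3.52)/(6.03−3.52) ≈ 8.4564·Δt.
So d_Station 1 = 55.58, d_Station 2 = 65.01, d_Station 3 = 37.64 km.
Circle about each station: (x − 54.9)² + (y − 0.6)² = 55.58²; (x − 84.6)² + (y − 34.5)² = 65.01²; (x − 46.0)² + (y − 16.6)² = 37.64².
Subtracting the Station 1 equation from the Station 2 and Station 3 equations removes the quadratic terms:
59.4 x + 67.8 y = 4195.88
-17.8 x + 32.0 y = 1049.56
Solving the 2×2 system: x ≈ 20.3, y ≈ 44.1 km.

x ≈ 20.3 km, y ≈ 44.1 km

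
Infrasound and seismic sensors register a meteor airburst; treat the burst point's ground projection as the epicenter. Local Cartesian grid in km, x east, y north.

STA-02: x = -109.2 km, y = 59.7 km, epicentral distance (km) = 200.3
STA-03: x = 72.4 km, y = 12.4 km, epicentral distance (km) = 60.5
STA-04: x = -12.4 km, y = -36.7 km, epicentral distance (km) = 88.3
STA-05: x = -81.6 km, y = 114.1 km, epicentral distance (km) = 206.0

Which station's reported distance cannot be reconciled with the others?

STA-03

Solve using three stations at a time. Using STA-02, STA-04, STA-05 (subtract circle equations pairwise → linear system) gives (x, y) ≈ (74.3, -20.5).
Distances from that point to each station vs reported:
  STA-02: calculated 200.3 vs reported 200.3 → residual 0.0 km
  STA-03: calculated 32.9 vs reported 60.5 → residual 27.6 km
  STA-04: calculated 88.2 vs reported 88.3 → residual 0.1 km
  STA-05: calculated 206.0 vs reported 206.0 → residual 0.0 km
STA-02, STA-04, STA-05 are mutually consistent (residuals ≈ 0); STA-03 is off by 27.6 km.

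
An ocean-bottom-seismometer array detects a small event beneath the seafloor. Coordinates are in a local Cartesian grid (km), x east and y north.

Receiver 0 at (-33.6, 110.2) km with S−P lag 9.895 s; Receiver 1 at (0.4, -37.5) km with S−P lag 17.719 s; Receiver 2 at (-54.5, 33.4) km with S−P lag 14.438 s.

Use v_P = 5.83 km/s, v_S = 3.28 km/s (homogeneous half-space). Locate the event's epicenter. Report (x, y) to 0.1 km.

37.8 km east, 90.0 km north

Distance from S−P lag: d = Δt · v_P v_S / (v_P − v_S) = Δt · (5.83·3.28)/(5.83−3.28) ≈ 7.4990·Δt.
So d_Receiver 0 = 74.20, d_Receiver 1 = 132.87, d_Receiver 2 = 108.27 km.
Circle about each station: (x + 33.6)² + (y − 110.2)² = 74.20²; (x − 0.4)² + (y + 37.5)² = 132.87²; (x + 54.5)² + (y − 33.4)² = 108.27².
Subtracting the Receiver 0 equation from the Receiver 1 and Receiver 2 equations removes the quadratic terms:
68.0 x − 295.4 y = -24015.39
-41.8 x − 153.6 y = -15403.94
Solving the 2×2 system: x ≈ 37.8, y ≈ 90.0 km.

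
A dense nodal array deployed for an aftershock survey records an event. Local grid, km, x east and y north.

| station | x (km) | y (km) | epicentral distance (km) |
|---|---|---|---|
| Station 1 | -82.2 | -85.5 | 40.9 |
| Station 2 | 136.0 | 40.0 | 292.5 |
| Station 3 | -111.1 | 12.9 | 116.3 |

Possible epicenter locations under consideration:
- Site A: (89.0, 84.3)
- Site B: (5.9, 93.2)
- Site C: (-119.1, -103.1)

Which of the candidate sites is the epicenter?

For each candidate, compare |candidate − station| to the reported distance:
Site A: residuals Station 1 200.2, Station 2 227.9, Station 3 96.2 → max 227.9 km
Site B: residuals Station 1 158.3, Station 2 151.9, Station 3 25.6 → max 158.3 km
Site C: residuals Station 1 0.0, Station 2 0.0, Station 3 0.0 → max 0.0 km
Only Site C has all residuals ≈ 0.

Site C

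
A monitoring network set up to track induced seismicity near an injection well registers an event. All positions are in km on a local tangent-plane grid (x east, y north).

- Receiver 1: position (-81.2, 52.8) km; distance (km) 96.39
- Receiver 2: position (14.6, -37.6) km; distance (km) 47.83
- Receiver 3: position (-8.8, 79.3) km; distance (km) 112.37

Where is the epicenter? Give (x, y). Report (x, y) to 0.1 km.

Circle about each station: (x + 81.2)² + (y − 52.8)² = 96.39²; (x − 14.6)² + (y + 37.6)² = 47.83²; (x + 8.8)² + (y − 79.3)² = 112.37².
Subtracting the Receiver 1 equation from the Receiver 2 and Receiver 3 equations removes the quadratic terms:
191.6 x − 180.8 y = -751.04
144.8 x + 53.0 y = -6351.33
Solving the 2×2 system: x ≈ -32.7, y ≈ -30.5 km.

x ≈ -32.7 km, y ≈ -30.5 km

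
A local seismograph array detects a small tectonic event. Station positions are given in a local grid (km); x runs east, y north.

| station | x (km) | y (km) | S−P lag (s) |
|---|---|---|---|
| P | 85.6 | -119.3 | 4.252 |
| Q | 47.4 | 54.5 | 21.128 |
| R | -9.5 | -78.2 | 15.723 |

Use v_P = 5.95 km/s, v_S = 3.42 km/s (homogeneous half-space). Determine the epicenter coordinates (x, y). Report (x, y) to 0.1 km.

Distance from S−P lag: d = Δt · v_P v_S / (v_P − v_S) = Δt · (5.95·3.42)/(5.95−3.42) ≈ 8.0431·Δt.
So d_P = 34.20, d_Q = 169.93, d_R = 126.46 km.
Circle about each station: (x − 85.6)² + (y + 119.3)² = 34.20²; (x − 47.4)² + (y − 54.5)² = 169.93²; (x + 9.5)² + (y + 78.2)² = 126.46².
Subtracting pairs of circle equations eliminates x²+y² and gives linear equations (the radical axes):
-76.4 x + 347.6 y = -44049.40
-190.2 x + 82.2 y = -30176.85
Solving the 2×2 system: x ≈ 114.8, y ≈ -101.5 km.
Check against P (with the unrounded x, y): √((x − 85.6)²+(y + 119.3)²) = 34.20 ≈ 34.20 km. ✓

114.8 km east, -101.5 km north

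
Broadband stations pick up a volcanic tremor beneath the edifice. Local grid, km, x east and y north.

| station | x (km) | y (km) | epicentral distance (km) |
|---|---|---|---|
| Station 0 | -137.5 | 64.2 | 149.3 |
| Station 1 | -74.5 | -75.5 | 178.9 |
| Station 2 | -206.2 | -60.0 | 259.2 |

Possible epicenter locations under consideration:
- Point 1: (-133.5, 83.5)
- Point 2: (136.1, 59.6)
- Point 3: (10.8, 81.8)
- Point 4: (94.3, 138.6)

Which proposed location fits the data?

Point 3

For each candidate, compare |candidate − station| to the reported distance:
Point 1: residuals Station 0 129.6, Station 1 9.3, Station 2 98.3 → max 129.6 km
Point 2: residuals Station 0 124.3, Station 1 71.3, Station 2 103.4 → max 124.3 km
Point 3: residuals Station 0 0.0, Station 1 0.0, Station 2 0.0 → max 0.0 km
Point 4: residuals Station 0 94.1, Station 1 93.7, Station 2 101.0 → max 101.0 km
Only Point 3 has all residuals ≈ 0.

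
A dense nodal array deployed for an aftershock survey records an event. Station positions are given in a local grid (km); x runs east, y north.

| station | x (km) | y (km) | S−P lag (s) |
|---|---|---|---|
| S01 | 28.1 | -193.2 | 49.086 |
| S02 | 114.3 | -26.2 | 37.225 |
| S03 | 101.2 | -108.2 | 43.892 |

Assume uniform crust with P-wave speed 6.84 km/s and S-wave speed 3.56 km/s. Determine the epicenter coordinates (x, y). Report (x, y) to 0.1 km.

-100.4 km east, 147.8 km north

Distance from S−P lag: d = Δt · v_P v_S / (v_P − v_S) = Δt · (6.84·3.56)/(6.84−3.56) ≈ 7.4239·Δt.
So d_S01 = 364.41, d_S02 = 276.35, d_S03 = 325.85 km.
Circle about each station: (x − 28.1)² + (y + 193.2)² = 364.41²; (x − 114.3)² + (y + 26.2)² = 276.35²; (x − 101.2)² + (y + 108.2)² = 325.85².
Subtracting pairs of circle equations eliminates x²+y² and gives linear equations (the radical axes):
172.4 x + 334.0 y = 32060.41
146.2 x + 170.0 y = 10449.26
Solving the 2×2 system: x ≈ -100.4, y ≈ 147.8 km.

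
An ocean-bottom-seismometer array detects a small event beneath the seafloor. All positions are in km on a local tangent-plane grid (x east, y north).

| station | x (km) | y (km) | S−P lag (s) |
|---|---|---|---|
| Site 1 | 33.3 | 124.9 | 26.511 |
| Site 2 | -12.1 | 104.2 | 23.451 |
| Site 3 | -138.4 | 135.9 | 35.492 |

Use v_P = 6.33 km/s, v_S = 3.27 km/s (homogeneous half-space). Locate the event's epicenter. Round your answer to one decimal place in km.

x ≈ 9.9 km, y ≈ -52.9 km

Distance from S−P lag: d = Δt · v_P v_S / (v_P − v_S) = Δt · (6.33·3.27)/(6.33−3.27) ≈ 6.7644·Δt.
So d_Site 1 = 179.33, d_Site 2 = 158.63, d_Site 3 = 240.08 km.
Circle about each station: (x − 33.3)² + (y − 124.9)² = 179.33²; (x + 12.1)² + (y − 104.2)² = 158.63²; (x + 138.4)² + (y − 135.9)² = 240.08².
Subtracting pairs of circle equations eliminates x²+y² and gives linear equations (the radical axes):
-90.8 x − 41.4 y = 1290.92
-343.4 x + 22.0 y = -4564.69
Solving the 2×2 system: x ≈ 9.9, y ≈ -52.9 km.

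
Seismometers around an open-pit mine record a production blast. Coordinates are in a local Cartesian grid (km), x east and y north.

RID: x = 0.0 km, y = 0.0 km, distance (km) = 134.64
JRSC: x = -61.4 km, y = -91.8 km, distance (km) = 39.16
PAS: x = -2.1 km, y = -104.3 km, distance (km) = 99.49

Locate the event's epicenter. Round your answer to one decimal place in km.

(-100.5, -89.6)

Circle about each station: x² + y² = 134.64²; (x + 61.4)² + (y + 91.8)² = 39.16²; (x + 2.1)² + (y + 104.3)² = 99.49².
Subtracting pairs of circle equations eliminates x²+y² and gives linear equations (the radical axes):
-122.8 x − 183.6 y = 28791.62
-4.2 x − 208.6 y = 19112.57
Solving the 2×2 system: x ≈ -100.5, y ≈ -89.6 km.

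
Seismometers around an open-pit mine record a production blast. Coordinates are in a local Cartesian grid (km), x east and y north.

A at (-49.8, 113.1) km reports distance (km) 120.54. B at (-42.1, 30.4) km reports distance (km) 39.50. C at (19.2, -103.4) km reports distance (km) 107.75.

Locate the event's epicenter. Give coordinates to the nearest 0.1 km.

(-23.8, -4.6)

Circle about each station: (x + 49.8)² + (y − 113.1)² = 120.54²; (x + 42.1)² + (y − 30.4)² = 39.50²; (x − 19.2)² + (y + 103.4)² = 107.75².
Subtracting the A equation from the B and C equations removes the quadratic terms:
15.4 x − 165.4 y = 394.56
138.0 x − 433.0 y = -1291.62
Solving the 2×2 system: x ≈ -23.8, y ≈ -4.6 km.
Check against A (with the unrounded x, y): √((x + 49.8)²+(y − 113.1)²) = 120.54 ≈ 120.54 km. ✓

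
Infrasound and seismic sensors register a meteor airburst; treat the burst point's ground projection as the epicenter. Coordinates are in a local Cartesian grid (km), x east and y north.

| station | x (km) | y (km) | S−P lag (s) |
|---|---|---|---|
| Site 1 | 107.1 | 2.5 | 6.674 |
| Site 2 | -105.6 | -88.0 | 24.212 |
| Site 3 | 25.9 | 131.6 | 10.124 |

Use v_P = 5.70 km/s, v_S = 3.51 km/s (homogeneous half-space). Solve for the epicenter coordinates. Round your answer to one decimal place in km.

Distance from S−P lag: d = Δt · v_P v_S / (v_P − v_S) = Δt · (5.70·3.51)/(5.70−3.51) ≈ 9.1356·Δt.
So d_Site 1 = 60.97, d_Site 2 = 221.19, d_Site 3 = 92.49 km.
Circle about each station: (x − 107.1)² + (y − 2.5)² = 60.97²; (x + 105.6)² + (y + 88.0)² = 221.19²; (x − 25.9)² + (y − 131.6)² = 92.49².
Subtracting the Site 1 equation from the Site 2 and Site 3 equations removes the quadratic terms:
-425.4 x − 181.0 y = -37788.98
-162.4 x + 258.2 y = 1675.65
Solving the 2×2 system: x ≈ 67.9, y ≈ 49.2 km.
Check against Site 1 (with the unrounded x, y): √((x − 107.1)²+(y − 2.5)²) = 60.97 ≈ 60.97 km. ✓

(67.9, 49.2)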